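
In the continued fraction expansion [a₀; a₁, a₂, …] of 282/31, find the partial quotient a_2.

Run the Euclidean algorithm, recording each quotient:
⌊282/31⌋ = 9, remainder 3
⌊31/3⌋ = 10, remainder 1
⌊3/1⌋ = 3, remainder 0

3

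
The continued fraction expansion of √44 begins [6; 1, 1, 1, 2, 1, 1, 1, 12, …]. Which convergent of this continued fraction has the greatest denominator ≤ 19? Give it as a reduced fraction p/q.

126/19

a_0 = 6: 6/1  (≤ bound)
a_1 = 1: 7/1  (≤ bound)
a_2 = 1: 13/2  (≤ bound)
a_3 = 1: 20/3  (≤ bound)
a_4 = 2: 53/8  (≤ bound)
a_5 = 1: 73/11  (≤ bound)
a_6 = 1: 126/19  (≤ bound)
a_7 = 1: 199/30  (> 19, stop)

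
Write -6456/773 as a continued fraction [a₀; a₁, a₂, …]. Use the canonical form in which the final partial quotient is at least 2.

[-9; 1, 1, 1, 5, 3, 14]

Repeatedly divide and take the remainder:
-6456 ÷ 773 → quotient -9, remainder 501
773 ÷ 501 → quotient 1, remainder 272
501 ÷ 272 → quotient 1, remainder 229
272 ÷ 229 → quotient 1, remainder 43
229 ÷ 43 → quotient 5, remainder 14
43 ÷ 14 → quotient 3, remainder 1
14 ÷ 1 → quotient 14, remainder 0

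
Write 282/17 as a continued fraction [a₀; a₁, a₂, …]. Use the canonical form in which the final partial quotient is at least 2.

[16; 1, 1, 2, 3]

282 = 16·17 + 10, so a_0 = 16
17 = 1·10 + 7, so a_1 = 1
10 = 1·7 + 3, so a_2 = 1
7 = 2·3 + 1, so a_3 = 2
3 = 3·1 + 0, so a_4 = 3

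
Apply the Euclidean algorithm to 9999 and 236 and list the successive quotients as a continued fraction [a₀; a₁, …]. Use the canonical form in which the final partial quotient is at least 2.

[42; 2, 1, 2, 2, 12]

⌊9999/236⌋ = 42, remainder 87
⌊236/87⌋ = 2, remainder 62
⌊87/62⌋ = 1, remainder 25
⌊62/25⌋ = 2, remainder 12
⌊25/12⌋ = 2, remainder 1
⌊12/1⌋ = 12, remainder 0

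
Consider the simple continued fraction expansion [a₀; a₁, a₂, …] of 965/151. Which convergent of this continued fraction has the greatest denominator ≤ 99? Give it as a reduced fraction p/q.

409/64

List convergents until the denominator exceeds the bound:
a_0 = 6: 6/1  (≤ bound)
a_1 = 2: 13/2  (≤ bound)
a_2 = 1: 19/3  (≤ bound)
a_3 = 1: 32/5  (≤ bound)
a_4 = 3: 115/18  (≤ bound)
a_5 = 1: 147/23  (≤ bound)
a_6 = 2: 409/64  (≤ bound)
a_7 = 2: 965/151  (> 99, stop)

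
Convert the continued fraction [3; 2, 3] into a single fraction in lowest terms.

24/7

Start with 3.
2 + 1/(3/1) = 2 + 1/3 = 7/3
3 + 1/(7/3) = 3 + 3/7 = 24/7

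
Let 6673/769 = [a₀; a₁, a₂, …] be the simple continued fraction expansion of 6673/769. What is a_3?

9

6673 ÷ 769 → quotient 8, remainder 521
769 ÷ 521 → quotient 1, remainder 248
521 ÷ 248 → quotient 2, remainder 25
248 ÷ 25 → quotient 9, remainder 23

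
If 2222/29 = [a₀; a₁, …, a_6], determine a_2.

⌊2222/29⌋ = 76, remainder 18
⌊29/18⌋ = 1, remainder 11
⌊18/11⌋ = 1, remainder 7

1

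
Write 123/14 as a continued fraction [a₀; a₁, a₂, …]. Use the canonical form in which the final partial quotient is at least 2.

[8; 1, 3, 1, 2]

Run the Euclidean algorithm, recording each quotient:
123 ÷ 14 → quotient 8, remainder 11
14 ÷ 11 → quotient 1, remainder 3
11 ÷ 3 → quotient 3, remainder 2
3 ÷ 2 → quotient 1, remainder 1
2 ÷ 1 → quotient 2, remainder 0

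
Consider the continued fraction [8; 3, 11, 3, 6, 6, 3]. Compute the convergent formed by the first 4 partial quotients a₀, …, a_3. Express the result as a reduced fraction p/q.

Compute successive convergents:
a_0 = 8: 8/1
a_1 = 3: 25/3
a_2 = 11: 283/34
a_3 = 3: 874/105

874/105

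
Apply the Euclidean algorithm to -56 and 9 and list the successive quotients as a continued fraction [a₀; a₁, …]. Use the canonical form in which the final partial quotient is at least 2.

-56 ÷ 9 → quotient -7, remainder 7
9 ÷ 7 → quotient 1, remainder 2
7 ÷ 2 → quotient 3, remainder 1
2 ÷ 1 → quotient 2, remainder 0

[-7; 1, 3, 2]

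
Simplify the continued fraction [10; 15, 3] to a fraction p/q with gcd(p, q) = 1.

Compute successive convergents:
a_0 = 10: 10/1
a_1 = 15: 151/15
a_2 = 3: 463/46

463/46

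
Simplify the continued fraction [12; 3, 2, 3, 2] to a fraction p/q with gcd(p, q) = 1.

676/55

Work from the innermost term outward:
Start with 2.
3 + 1/(2/1) = 3 + 1/2 = 7/2
2 + 1/(7/2) = 2 + 2/7 = 16/7
3 + 1/(16/7) = 3 + 7/16 = 55/16
12 + 1/(55/16) = 12 + 16/55 = 676/55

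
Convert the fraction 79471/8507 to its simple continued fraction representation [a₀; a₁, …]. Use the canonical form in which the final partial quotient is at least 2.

[9; 2, 1, 12, 2, 2, 43]

Run the Euclidean algorithm, recording each quotient:
79471 = 9·8507 + 2908, so a_0 = 9
8507 = 2·2908 + 2691, so a_1 = 2
2908 = 1·2691 + 217, so a_2 = 1
2691 = 12·217 + 87, so a_3 = 12
217 = 2·87 + 43, so a_4 = 2
87 = 2·43 + 1, so a_5 = 2
43 = 43·1 + 0, so a_6 = 43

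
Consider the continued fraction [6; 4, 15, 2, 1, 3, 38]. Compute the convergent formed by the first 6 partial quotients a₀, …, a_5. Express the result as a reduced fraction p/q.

4291/687

Start with 3.
1 + 1/(3/1) = 1 + 1/3 = 4/3
2 + 1/(4/3) = 2 + 3/4 = 11/4
15 + 1/(11/4) = 15 + 4/11 = 169/11
4 + 1/(169/11) = 4 + 11/169 = 687/169
6 + 1/(687/169) = 6 + 169/687 = 4291/687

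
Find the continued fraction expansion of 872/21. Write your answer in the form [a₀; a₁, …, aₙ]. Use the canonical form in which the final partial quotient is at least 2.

Repeatedly divide and take the remainder:
872 = 41·21 + 11, so a_0 = 41
21 = 1·11 + 10, so a_1 = 1
11 = 1·10 + 1, so a_2 = 1
10 = 10·1 + 0, so a_3 = 10

[41; 1, 1, 10]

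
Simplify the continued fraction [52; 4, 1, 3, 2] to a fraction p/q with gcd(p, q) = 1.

2245/43

Start with 2.
3 + 1/(2/1) = 3 + 1/2 = 7/2
1 + 1/(7/2) = 1 + 2/7 = 9/7
4 + 1/(9/7) = 4 + 7/9 = 43/9
52 + 1/(43/9) = 52 + 9/43 = 2245/43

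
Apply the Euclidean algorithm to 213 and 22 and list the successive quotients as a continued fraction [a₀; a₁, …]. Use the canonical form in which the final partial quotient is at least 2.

[9; 1, 2, 7]

⌊213/22⌋ = 9, remainder 15
⌊22/15⌋ = 1, remainder 7
⌊15/7⌋ = 2, remainder 1
⌊7/1⌋ = 7, remainder 0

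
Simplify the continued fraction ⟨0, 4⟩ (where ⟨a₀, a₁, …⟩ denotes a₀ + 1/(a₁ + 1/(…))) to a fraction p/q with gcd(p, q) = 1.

1/4

Compute successive convergents:
a_0 = 0: 0/1
a_1 = 4: 1/4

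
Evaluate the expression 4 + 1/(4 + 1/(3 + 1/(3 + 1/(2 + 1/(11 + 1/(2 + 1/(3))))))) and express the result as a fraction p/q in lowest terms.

a_0 = 4: 4/1
a_1 = 4: 17/4
a_2 = 3: 55/13
a_3 = 3: 182/43
a_4 = 2: 419/99
a_5 = 11: 4791/1132
a_6 = 2: 10001/2363
a_7 = 3: 34794/8221

34794/8221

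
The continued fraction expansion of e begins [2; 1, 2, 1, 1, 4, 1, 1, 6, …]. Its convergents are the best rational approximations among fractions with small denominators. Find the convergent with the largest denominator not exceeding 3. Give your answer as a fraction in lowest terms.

8/3

a_0 = 2: 2/1  (≤ bound)
a_1 = 1: 3/1  (≤ bound)
a_2 = 2: 8/3  (≤ bound)
a_3 = 1: 11/4  (> 3, stop)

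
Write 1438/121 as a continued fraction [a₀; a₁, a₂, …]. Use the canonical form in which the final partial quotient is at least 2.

1438 = 11·121 + 107, so a_0 = 11
121 = 1·107 + 14, so a_1 = 1
107 = 7·14 + 9, so a_2 = 7
14 = 1·9 + 5, so a_3 = 1
9 = 1·5 + 4, so a_4 = 1
5 = 1·4 + 1, so a_5 = 1
4 = 4·1 + 0, so a_6 = 4

[11; 1, 7, 1, 1, 1, 4]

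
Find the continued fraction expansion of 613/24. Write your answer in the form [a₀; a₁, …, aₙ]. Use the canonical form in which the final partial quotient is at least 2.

[25; 1, 1, 5, 2]

613 = 25·24 + 13, so a_0 = 25
24 = 1·13 + 11, so a_1 = 1
13 = 1·11 + 2, so a_2 = 1
11 = 5·2 + 1, so a_3 = 5
2 = 2·1 + 0, so a_4 = 2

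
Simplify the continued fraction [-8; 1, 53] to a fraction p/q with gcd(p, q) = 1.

Starting at the tail and folding back:
Start with 53.
1 + 1/(53/1) = 1 + 1/53 = 54/53
-8 + 1/(54/53) = -8 + 53/54 = -379/54

-379/54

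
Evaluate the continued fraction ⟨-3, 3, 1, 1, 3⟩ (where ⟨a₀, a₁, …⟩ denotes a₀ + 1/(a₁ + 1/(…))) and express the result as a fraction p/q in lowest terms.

-68/25

Start with 3.
1 + 1/(3/1) = 1 + 1/3 = 4/3
1 + 1/(4/3) = 1 + 3/4 = 7/4
3 + 1/(7/4) = 3 + 4/7 = 25/7
-3 + 1/(25/7) = -3 + 7/25 = -68/25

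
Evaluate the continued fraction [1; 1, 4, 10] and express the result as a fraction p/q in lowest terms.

a_0 = 1: 1/1
a_1 = 1: 2/1
a_2 = 4: 9/5
a_3 = 10: 92/51

92/51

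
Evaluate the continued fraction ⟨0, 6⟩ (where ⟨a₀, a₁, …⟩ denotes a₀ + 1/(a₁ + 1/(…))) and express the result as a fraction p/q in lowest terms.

1/6

Compute successive convergents:
a_0 = 0: 0/1
a_1 = 6: 1/6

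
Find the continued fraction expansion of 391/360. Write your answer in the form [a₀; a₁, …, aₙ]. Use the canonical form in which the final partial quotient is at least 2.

391 = 1·360 + 31, so a_0 = 1
360 = 11·31 + 19, so a_1 = 11
31 = 1·19 + 12, so a_2 = 1
19 = 1·12 + 7, so a_3 = 1
12 = 1·7 + 5, so a_4 = 1
7 = 1·5 + 2, so a_5 = 1
5 = 2·2 + 1, so a_6 = 2
2 = 2·1 + 0, so a_7 = 2

[1; 11, 1, 1, 1, 1, 2, 2]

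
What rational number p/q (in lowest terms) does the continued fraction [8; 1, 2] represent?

26/3

Work from the innermost term outward:
Start with 2.
1 + 1/(2/1) = 1 + 1/2 = 3/2
8 + 1/(3/2) = 8 + 2/3 = 26/3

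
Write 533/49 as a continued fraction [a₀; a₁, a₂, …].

533 ÷ 49 → quotient 10, remainder 43
49 ÷ 43 → quotient 1, remainder 6
43 ÷ 6 → quotient 7, remainder 1
6 ÷ 1 → quotient 6, remainder 0

[10; 1, 7, 6]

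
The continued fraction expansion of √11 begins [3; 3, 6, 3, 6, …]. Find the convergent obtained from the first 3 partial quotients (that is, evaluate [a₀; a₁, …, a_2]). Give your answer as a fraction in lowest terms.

63/19

a_0 = 3: 3/1
a_1 = 3: 10/3
a_2 = 6: 63/19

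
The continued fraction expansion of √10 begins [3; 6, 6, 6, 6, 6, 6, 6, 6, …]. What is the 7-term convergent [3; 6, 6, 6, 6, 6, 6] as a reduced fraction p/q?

Starting at the tail and folding back:
Start with 6.
6 + 1/(6/1) = 6 + 1/6 = 37/6
6 + 1/(37/6) = 6 + 6/37 = 228/37
6 + 1/(228/37) = 6 + 37/228 = 1405/228
6 + 1/(1405/228) = 6 + 228/1405 = 8658/1405
6 + 1/(8658/1405) = 6 + 1405/8658 = 53353/8658
3 + 1/(53353/8658) = 3 + 8658/53353 = 168717/53353

168717/53353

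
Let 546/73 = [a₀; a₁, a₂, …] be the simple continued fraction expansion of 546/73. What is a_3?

Run the Euclidean algorithm, recording each quotient:
546 ÷ 73 → quotient 7, remainder 35
73 ÷ 35 → quotient 2, remainder 3
35 ÷ 3 → quotient 11, remainder 2
3 ÷ 2 → quotient 1, remainder 1

1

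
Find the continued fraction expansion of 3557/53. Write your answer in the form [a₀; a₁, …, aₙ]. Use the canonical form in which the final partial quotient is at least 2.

[67; 8, 1, 5]

⌊3557/53⌋ = 67, remainder 6
⌊53/6⌋ = 8, remainder 5
⌊6/5⌋ = 1, remainder 1
⌊5/1⌋ = 5, remainder 0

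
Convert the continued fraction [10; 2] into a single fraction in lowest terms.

Work from the innermost term outward:
Start with 2.
10 + 1/(2/1) = 10 + 1/2 = 21/2

21/2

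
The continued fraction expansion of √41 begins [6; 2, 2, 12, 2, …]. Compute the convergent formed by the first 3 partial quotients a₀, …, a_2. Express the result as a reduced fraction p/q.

32/5

Start with 2.
2 + 1/(2/1) = 2 + 1/2 = 5/2
6 + 1/(5/2) = 6 + 2/5 = 32/5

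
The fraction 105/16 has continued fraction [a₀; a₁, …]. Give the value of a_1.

Run the Euclidean algorithm, recording each quotient:
⌊105/16⌋ = 6, remainder 9
⌊16/9⌋ = 1, remainder 7

1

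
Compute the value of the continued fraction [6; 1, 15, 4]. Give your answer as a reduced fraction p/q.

Use the convergent recurrence hₖ = aₖ·hₖ₋₁ + hₖ₋₂ (and likewise for the denominators kₖ):
a_0 = 6: 6/1
a_1 = 1: 7/1
a_2 = 15: 111/16
a_3 = 4: 451/65

451/65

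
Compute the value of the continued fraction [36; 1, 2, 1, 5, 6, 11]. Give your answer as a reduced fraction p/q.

58232/1585

Start with 11.
6 + 1/(11/1) = 6 + 1/11 = 67/11
5 + 1/(67/11) = 5 + 11/67 = 346/67
1 + 1/(346/67) = 1 + 67/346 = 413/346
2 + 1/(413/346) = 2 + 346/413 = 1172/413
1 + 1/(1172/413) = 1 + 413/1172 = 1585/1172
36 + 1/(1585/1172) = 36 + 1172/1585 = 58232/1585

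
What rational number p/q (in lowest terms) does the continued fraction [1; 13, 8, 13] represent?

1483/1378

Starting at the tail and folding back:
Start with 13.
8 + 1/(13/1) = 8 + 1/13 = 105/13
13 + 1/(105/13) = 13 + 13/105 = 1378/105
1 + 1/(1378/105) = 1 + 105/1378 = 1483/1378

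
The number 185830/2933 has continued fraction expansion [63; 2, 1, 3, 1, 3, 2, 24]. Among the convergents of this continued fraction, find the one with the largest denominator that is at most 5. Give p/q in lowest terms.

List convergents until the denominator exceeds the bound:
a_0 = 63: 63/1  (≤ bound)
a_1 = 2: 127/2  (≤ bound)
a_2 = 1: 190/3  (≤ bound)
a_3 = 3: 697/11  (> 5, stop)

190/3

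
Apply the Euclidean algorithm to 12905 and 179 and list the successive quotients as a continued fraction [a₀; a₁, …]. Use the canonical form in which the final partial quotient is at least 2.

[72; 10, 1, 1, 8]

12905 ÷ 179 → quotient 72, remainder 17
179 ÷ 17 → quotient 10, remainder 9
17 ÷ 9 → quotient 1, remainder 8
9 ÷ 8 → quotient 1, remainder 1
8 ÷ 1 → quotient 8, remainder 0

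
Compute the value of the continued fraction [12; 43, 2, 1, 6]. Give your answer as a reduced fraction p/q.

10424/867

Start with 6.
1 + 1/(6/1) = 1 + 1/6 = 7/6
2 + 1/(7/6) = 2 + 6/7 = 20/7
43 + 1/(20/7) = 43 + 7/20 = 867/20
12 + 1/(867/20) = 12 + 20/867 = 10424/867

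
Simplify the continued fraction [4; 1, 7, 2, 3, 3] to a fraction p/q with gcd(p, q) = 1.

947/194

a_0 = 4: 4/1
a_1 = 1: 5/1
a_2 = 7: 39/8
a_3 = 2: 83/17
a_4 = 3: 288/59
a_5 = 3: 947/194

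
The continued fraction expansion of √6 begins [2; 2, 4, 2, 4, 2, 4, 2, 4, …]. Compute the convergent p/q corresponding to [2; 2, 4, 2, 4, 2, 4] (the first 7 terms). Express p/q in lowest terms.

2158/881

Work from the innermost term outward:
Start with 4.
2 + 1/(4/1) = 2 + 1/4 = 9/4
4 + 1/(9/4) = 4 + 4/9 = 40/9
2 + 1/(40/9) = 2 + 9/40 = 89/40
4 + 1/(89/40) = 4 + 40/89 = 396/89
2 + 1/(396/89) = 2 + 89/396 = 881/396
2 + 1/(881/396) = 2 + 396/881 = 2158/881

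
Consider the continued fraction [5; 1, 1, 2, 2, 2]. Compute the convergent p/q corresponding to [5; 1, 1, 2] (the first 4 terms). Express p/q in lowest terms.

28/5

a_0 = 5: 5/1
a_1 = 1: 6/1
a_2 = 1: 11/2
a_3 = 2: 28/5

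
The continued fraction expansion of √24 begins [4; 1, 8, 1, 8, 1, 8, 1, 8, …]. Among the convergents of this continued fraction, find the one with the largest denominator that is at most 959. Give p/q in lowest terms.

4316/881

a_0 = 4: 4/1  (≤ bound)
a_1 = 1: 5/1  (≤ bound)
a_2 = 8: 44/9  (≤ bound)
a_3 = 1: 49/10  (≤ bound)
a_4 = 8: 436/89  (≤ bound)
a_5 = 1: 485/99  (≤ bound)
a_6 = 8: 4316/881  (≤ bound)
a_7 = 1: 4801/980  (> 959, stop)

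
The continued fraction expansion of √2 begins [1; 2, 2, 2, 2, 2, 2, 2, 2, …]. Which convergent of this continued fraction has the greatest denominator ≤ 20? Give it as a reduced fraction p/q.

17/12

a_0 = 1: 1/1  (≤ bound)
a_1 = 2: 3/2  (≤ bound)
a_2 = 2: 7/5  (≤ bound)
a_3 = 2: 17/12  (≤ bound)
a_4 = 2: 41/29  (> 20, stop)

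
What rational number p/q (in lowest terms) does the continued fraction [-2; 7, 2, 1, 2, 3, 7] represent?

a_0 = -2: -2/1
a_1 = 7: -13/7
a_2 = 2: -28/15
a_3 = 1: -41/22
a_4 = 2: -110/59
a_5 = 3: -371/199
a_6 = 7: -2707/1452

-2707/1452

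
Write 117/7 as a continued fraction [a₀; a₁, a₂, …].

Run the Euclidean algorithm, recording each quotient:
117 = 16·7 + 5, so a_0 = 16
7 = 1·5 + 2, so a_1 = 1
5 = 2·2 + 1, so a_2 = 2
2 = 2·1 + 0, so a_3 = 2

[16; 1, 2, 2]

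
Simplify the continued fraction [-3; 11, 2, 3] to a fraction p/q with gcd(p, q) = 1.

Collapse the nested fraction from the inside out:
Start with 3.
2 + 1/(3/1) = 2 + 1/3 = 7/3
11 + 1/(7/3) = 11 + 3/7 = 80/7
-3 + 1/(80/7) = -3 + 7/80 = -233/80

-233/80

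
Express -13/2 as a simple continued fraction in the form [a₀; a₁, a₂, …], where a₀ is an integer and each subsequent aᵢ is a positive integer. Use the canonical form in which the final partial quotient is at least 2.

[-7; 2]

Run the Euclidean algorithm, recording each quotient:
-13 = -7·2 + 1, so a_0 = -7
2 = 2·1 + 0, so a_1 = 2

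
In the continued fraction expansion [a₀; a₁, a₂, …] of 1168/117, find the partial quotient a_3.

Repeatedly divide and take the remainder:
1168 ÷ 117 → quotient 9, remainder 115
117 ÷ 115 → quotient 1, remainder 2
115 ÷ 2 → quotient 57, remainder 1
2 ÷ 1 → quotient 2, remainder 0

2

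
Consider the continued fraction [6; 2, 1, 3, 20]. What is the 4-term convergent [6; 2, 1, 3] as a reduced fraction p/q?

70/11

Start with 3.
1 + 1/(3/1) = 1 + 1/3 = 4/3
2 + 1/(4/3) = 2 + 3/4 = 11/4
6 + 1/(11/4) = 6 + 4/11 = 70/11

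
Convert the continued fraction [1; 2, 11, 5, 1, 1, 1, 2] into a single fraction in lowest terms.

a_0 = 1: 1/1
a_1 = 2: 3/2
a_2 = 11: 34/23
a_3 = 5: 173/117
a_4 = 1: 207/140
a_5 = 1: 380/257
a_6 = 1: 587/397
a_7 = 2: 1554/1051

1554/1051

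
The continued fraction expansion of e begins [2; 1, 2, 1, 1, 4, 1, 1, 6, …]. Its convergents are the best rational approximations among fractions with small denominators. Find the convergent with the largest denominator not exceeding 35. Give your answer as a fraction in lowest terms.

87/32

a_0 = 2: 2/1  (≤ bound)
a_1 = 1: 3/1  (≤ bound)
a_2 = 2: 8/3  (≤ bound)
a_3 = 1: 11/4  (≤ bound)
a_4 = 1: 19/7  (≤ bound)
a_5 = 4: 87/32  (≤ bound)
a_6 = 1: 106/39  (> 35, stop)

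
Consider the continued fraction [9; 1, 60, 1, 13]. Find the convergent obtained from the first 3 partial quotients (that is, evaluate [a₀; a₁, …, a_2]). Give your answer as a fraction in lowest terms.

a_0 = 9: 9/1
a_1 = 1: 10/1
a_2 = 60: 609/61

609/61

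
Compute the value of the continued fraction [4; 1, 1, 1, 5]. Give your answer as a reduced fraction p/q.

79/17

Start with 5.
1 + 1/(5/1) = 1 + 1/5 = 6/5
1 + 1/(6/5) = 1 + 5/6 = 11/6
1 + 1/(11/6) = 1 + 6/11 = 17/11
4 + 1/(17/11) = 4 + 11/17 = 79/17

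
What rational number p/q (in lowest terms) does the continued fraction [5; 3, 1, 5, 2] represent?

263/50

Compute successive convergents:
a_0 = 5: 5/1
a_1 = 3: 16/3
a_2 = 1: 21/4
a_3 = 5: 121/23
a_4 = 2: 263/50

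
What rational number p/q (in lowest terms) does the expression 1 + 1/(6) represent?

7/6

Collapse the nested fraction from the inside out:
Start with 6.
1 + 1/(6/1) = 1 + 1/6 = 7/6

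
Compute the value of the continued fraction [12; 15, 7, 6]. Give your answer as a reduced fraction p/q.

7855/651

Work from the innermost term outward:
Start with 6.
7 + 1/(6/1) = 7 + 1/6 = 43/6
15 + 1/(43/6) = 15 + 6/43 = 651/43
12 + 1/(651/43) = 12 + 43/651 = 7855/651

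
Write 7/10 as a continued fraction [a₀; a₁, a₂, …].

[0; 1, 2, 3]

7 = 0·10 + 7, so a_0 = 0
10 = 1·7 + 3, so a_1 = 1
7 = 2·3 + 1, so a_2 = 2
3 = 3·1 + 0, so a_3 = 3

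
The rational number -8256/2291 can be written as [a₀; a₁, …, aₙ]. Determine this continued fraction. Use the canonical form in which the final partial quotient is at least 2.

⌊-8256/2291⌋ = -4, remainder 908
⌊2291/908⌋ = 2, remainder 475
⌊908/475⌋ = 1, remainder 433
⌊475/433⌋ = 1, remainder 42
⌊433/42⌋ = 10, remainder 13
⌊42/13⌋ = 3, remainder 3
⌊13/3⌋ = 4, remainder 1
⌊3/1⌋ = 3, remainder 0

[-4; 2, 1, 1, 10, 3, 4, 3]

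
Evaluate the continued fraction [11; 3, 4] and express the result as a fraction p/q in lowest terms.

Build up convergents one term at a time:
a_0 = 11: 11/1
a_1 = 3: 34/3
a_2 = 4: 147/13

147/13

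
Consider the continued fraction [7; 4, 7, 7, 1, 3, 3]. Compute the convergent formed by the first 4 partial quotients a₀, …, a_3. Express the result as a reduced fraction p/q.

1499/207

Collapse the nested fraction from the inside out:
Start with 7.
7 + 1/(7/1) = 7 + 1/7 = 50/7
4 + 1/(50/7) = 4 + 7/50 = 207/50
7 + 1/(207/50) = 7 + 50/207 = 1499/207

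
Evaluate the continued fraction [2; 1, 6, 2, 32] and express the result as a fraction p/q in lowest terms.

1396/487

a_0 = 2: 2/1
a_1 = 1: 3/1
a_2 = 6: 20/7
a_3 = 2: 43/15
a_4 = 32: 1396/487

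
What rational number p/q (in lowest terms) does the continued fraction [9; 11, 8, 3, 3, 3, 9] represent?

257663/28346

Starting at the tail and folding back:
Start with 9.
3 + 1/(9/1) = 3 + 1/9 = 28/9
3 + 1/(28/9) = 3 + 9/28 = 93/28
3 + 1/(93/28) = 3 + 28/93 = 307/93
8 + 1/(307/93) = 8 + 93/307 = 2549/307
11 + 1/(2549/307) = 11 + 307/2549 = 28346/2549
9 + 1/(28346/2549) = 9 + 2549/28346 = 257663/28346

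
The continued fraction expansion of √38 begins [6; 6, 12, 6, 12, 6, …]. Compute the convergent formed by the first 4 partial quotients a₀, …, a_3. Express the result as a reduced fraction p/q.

2737/444

Start with 6.
12 + 1/(6/1) = 12 + 1/6 = 73/6
6 + 1/(73/6) = 6 + 6/73 = 444/73
6 + 1/(444/73) = 6 + 73/444 = 2737/444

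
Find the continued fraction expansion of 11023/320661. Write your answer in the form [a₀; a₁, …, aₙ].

[0; 29, 11, 11, 5, 1, 14]

Apply division with remainder until the remainder is 0:
11023 = 0·320661 + 11023, so a_0 = 0
320661 = 29·11023 + 994, so a_1 = 29
11023 = 11·994 + 89, so a_2 = 11
994 = 11·89 + 15, so a_3 = 11
89 = 5·15 + 14, so a_4 = 5
15 = 1·14 + 1, so a_5 = 1
14 = 14·1 + 0, so a_6 = 14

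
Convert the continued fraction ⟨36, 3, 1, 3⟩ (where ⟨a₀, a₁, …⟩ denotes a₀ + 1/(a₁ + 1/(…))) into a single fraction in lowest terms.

Use the convergent recurrence hₖ = aₖ·hₖ₋₁ + hₖ₋₂ (and likewise for the denominators kₖ):
a_0 = 36: 36/1
a_1 = 3: 109/3
a_2 = 1: 145/4
a_3 = 3: 544/15

544/15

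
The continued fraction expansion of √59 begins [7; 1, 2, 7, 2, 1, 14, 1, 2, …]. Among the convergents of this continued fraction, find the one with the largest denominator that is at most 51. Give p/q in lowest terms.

a_0 = 7: 7/1  (≤ bound)
a_1 = 1: 8/1  (≤ bound)
a_2 = 2: 23/3  (≤ bound)
a_3 = 7: 169/22  (≤ bound)
a_4 = 2: 361/47  (≤ bound)
a_5 = 1: 530/69  (> 51, stop)

361/47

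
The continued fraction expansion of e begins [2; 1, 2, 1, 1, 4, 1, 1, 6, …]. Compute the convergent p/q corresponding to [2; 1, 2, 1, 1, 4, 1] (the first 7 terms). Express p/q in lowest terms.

a_0 = 2: 2/1
a_1 = 1: 3/1
a_2 = 2: 8/3
a_3 = 1: 11/4
a_4 = 1: 19/7
a_5 = 4: 87/32
a_6 = 1: 106/39

106/39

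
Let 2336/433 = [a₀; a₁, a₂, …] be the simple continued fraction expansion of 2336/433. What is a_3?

2336 ÷ 433 → quotient 5, remainder 171
433 ÷ 171 → quotient 2, remainder 91
171 ÷ 91 → quotient 1, remainder 80
91 ÷ 80 → quotient 1, remainder 11

1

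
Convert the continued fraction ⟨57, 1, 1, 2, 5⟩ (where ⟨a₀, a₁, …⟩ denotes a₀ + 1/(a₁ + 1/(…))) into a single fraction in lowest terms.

Start with 5.
2 + 1/(5/1) = 2 + 1/5 = 11/5
1 + 1/(11/5) = 1 + 5/11 = 16/11
1 + 1/(16/11) = 1 + 11/16 = 27/16
57 + 1/(27/16) = 57 + 16/27 = 1555/27

1555/27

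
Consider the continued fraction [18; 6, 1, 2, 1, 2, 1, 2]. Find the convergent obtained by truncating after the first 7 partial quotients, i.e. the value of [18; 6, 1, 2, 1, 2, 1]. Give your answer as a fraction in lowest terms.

1833/101

a_0 = 18: 18/1
a_1 = 6: 109/6
a_2 = 1: 127/7
a_3 = 2: 363/20
a_4 = 1: 490/27
a_5 = 2: 1343/74
a_6 = 1: 1833/101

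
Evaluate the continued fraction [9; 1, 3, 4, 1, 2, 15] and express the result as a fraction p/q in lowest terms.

8845/906

Compute successive convergents:
a_0 = 9: 9/1
a_1 = 1: 10/1
a_2 = 3: 39/4
a_3 = 4: 166/17
a_4 = 1: 205/21
a_5 = 2: 576/59
a_6 = 15: 8845/906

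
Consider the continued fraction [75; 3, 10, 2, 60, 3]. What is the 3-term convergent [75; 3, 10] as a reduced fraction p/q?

Start with 10.
3 + 1/(10/1) = 3 + 1/10 = 31/10
75 + 1/(31/10) = 75 + 10/31 = 2335/31

2335/31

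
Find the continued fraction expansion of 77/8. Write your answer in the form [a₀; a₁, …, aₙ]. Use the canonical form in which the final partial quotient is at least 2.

[9; 1, 1, 1, 2]

⌊77/8⌋ = 9, remainder 5
⌊8/5⌋ = 1, remainder 3
⌊5/3⌋ = 1, remainder 2
⌊3/2⌋ = 1, remainder 1
⌊2/1⌋ = 2, remainder 0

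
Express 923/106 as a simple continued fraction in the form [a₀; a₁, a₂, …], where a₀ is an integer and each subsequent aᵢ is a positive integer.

[8; 1, 2, 2, 2, 1, 1, 2]

Repeatedly divide and take the remainder:
923 = 8·106 + 75, so a_0 = 8
106 = 1·75 + 31, so a_1 = 1
75 = 2·31 + 13, so a_2 = 2
31 = 2·13 + 5, so a_3 = 2
13 = 2·5 + 3, so a_4 = 2
5 = 1·3 + 2, so a_5 = 1
3 = 1·2 + 1, so a_6 = 1
2 = 2·1 + 0, so a_7 = 2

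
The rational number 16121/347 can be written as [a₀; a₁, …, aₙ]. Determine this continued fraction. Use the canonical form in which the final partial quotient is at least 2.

[46; 2, 5, 2, 14]

⌊16121/347⌋ = 46, remainder 159
⌊347/159⌋ = 2, remainder 29
⌊159/29⌋ = 5, remainder 14
⌊29/14⌋ = 2, remainder 1
⌊14/1⌋ = 14, remainder 0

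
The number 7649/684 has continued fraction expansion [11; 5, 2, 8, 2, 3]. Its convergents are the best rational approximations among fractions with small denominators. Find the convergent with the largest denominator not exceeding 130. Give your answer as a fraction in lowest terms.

a_0 = 11: 11/1  (≤ bound)
a_1 = 5: 56/5  (≤ bound)
a_2 = 2: 123/11  (≤ bound)
a_3 = 8: 1040/93  (≤ bound)
a_4 = 2: 2203/197  (> 130, stop)

1040/93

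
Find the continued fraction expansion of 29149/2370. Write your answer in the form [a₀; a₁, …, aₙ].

[12; 3, 2, 1, 11, 6, 1, 2]

29149 = 12·2370 + 709, so a_0 = 12
2370 = 3·709 + 243, so a_1 = 3
709 = 2·243 + 223, so a_2 = 2
243 = 1·223 + 20, so a_3 = 1
223 = 11·20 + 3, so a_4 = 11
20 = 6·3 + 2, so a_5 = 6
3 = 1·2 + 1, so a_6 = 1
2 = 2·1 + 0, so a_7 = 2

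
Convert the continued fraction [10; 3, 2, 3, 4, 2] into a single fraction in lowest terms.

2367/230

Build up convergents one term at a time:
a_0 = 10: 10/1
a_1 = 3: 31/3
a_2 = 2: 72/7
a_3 = 3: 247/24
a_4 = 4: 1060/103
a_5 = 2: 2367/230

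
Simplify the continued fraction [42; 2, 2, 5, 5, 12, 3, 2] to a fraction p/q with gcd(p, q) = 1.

Work from the innermost term outward:
Start with 2.
3 + 1/(2/1) = 3 + 1/2 = 7/2
12 + 1/(7/2) = 12 + 2/7 = 86/7
5 + 1/(86/7) = 5 + 7/86 = 437/86
5 + 1/(437/86) = 5 + 86/437 = 2271/437
2 + 1/(2271/437) = 2 + 437/2271 = 4979/2271
2 + 1/(4979/2271) = 2 + 2271/4979 = 12229/4979
42 + 1/(12229/4979) = 42 + 4979/12229 = 518597/12229

518597/12229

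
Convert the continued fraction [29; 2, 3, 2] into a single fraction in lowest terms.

Start with 2.
3 + 1/(2/1) = 3 + 1/2 = 7/2
2 + 1/(7/2) = 2 + 2/7 = 16/7
29 + 1/(16/7) = 29 + 7/16 = 471/16

471/16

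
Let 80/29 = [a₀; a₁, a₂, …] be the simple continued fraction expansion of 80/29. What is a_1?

Apply division with remainder until the remainder is 0:
80 ÷ 29 → quotient 2, remainder 22
29 ÷ 22 → quotient 1, remainder 7

1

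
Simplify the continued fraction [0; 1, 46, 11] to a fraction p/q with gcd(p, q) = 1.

507/518

a_0 = 0: 0/1
a_1 = 1: 1/1
a_2 = 46: 46/47
a_3 = 11: 507/518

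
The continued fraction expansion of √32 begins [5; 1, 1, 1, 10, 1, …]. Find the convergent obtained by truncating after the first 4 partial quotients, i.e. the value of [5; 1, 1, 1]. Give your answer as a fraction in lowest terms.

Collapse the nested fraction from the inside out:
Start with 1.
1 + 1/(1/1) = 1 + 1/1 = 2/1
1 + 1/(2/1) = 1 + 1/2 = 3/2
5 + 1/(3/2) = 5 + 2/3 = 17/3

17/3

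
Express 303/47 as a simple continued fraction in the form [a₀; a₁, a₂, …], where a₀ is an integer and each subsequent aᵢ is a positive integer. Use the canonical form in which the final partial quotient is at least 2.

Apply division with remainder until the remainder is 0:
303 ÷ 47 → quotient 6, remainder 21
47 ÷ 21 → quotient 2, remainder 5
21 ÷ 5 → quotient 4, remainder 1
5 ÷ 1 → quotient 5, remainder 0

[6; 2, 4, 5]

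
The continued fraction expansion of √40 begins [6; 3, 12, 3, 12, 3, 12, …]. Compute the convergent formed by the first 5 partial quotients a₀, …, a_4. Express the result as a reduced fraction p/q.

Start with 12.
3 + 1/(12/1) = 3 + 1/12 = 37/12
12 + 1/(37/12) = 12 + 12/37 = 456/37
3 + 1/(456/37) = 3 + 37/456 = 1405/456
6 + 1/(1405/456) = 6 + 456/1405 = 8886/1405

8886/1405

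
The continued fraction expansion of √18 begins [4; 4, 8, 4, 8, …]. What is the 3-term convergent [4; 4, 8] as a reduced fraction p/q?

Start with 8.
4 + 1/(8/1) = 4 + 1/8 = 33/8
4 + 1/(33/8) = 4 + 8/33 = 140/33

140/33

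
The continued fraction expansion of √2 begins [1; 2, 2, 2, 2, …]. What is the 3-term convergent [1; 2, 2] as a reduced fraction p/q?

a_0 = 1: 1/1
a_1 = 2: 3/2
a_2 = 2: 7/5

7/5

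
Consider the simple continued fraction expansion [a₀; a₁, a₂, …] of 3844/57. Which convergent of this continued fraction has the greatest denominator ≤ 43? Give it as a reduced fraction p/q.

List convergents until the denominator exceeds the bound:
a_0 = 67: 67/1  (≤ bound)
a_1 = 2: 135/2  (≤ bound)
a_2 = 3: 472/7  (≤ bound)
a_3 = 1: 607/9  (≤ bound)
a_4 = 1: 1079/16  (≤ bound)
a_5 = 3: 3844/57  (> 43, stop)

1079/16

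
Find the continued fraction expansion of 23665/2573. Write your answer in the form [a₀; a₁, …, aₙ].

23665 ÷ 2573 → quotient 9, remainder 508
2573 ÷ 508 → quotient 5, remainder 33
508 ÷ 33 → quotient 15, remainder 13
33 ÷ 13 → quotient 2, remainder 7
13 ÷ 7 → quotient 1, remainder 6
7 ÷ 6 → quotient 1, remainder 1
6 ÷ 1 → quotient 6, remainder 0

[9; 5, 15, 2, 1, 1, 6]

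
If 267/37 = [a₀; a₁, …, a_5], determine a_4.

1

267 = 7·37 + 8, so a_0 = 7
37 = 4·8 + 5, so a_1 = 4
8 = 1·5 + 3, so a_2 = 1
5 = 1·3 + 2, so a_3 = 1
3 = 1·2 + 1, so a_4 = 1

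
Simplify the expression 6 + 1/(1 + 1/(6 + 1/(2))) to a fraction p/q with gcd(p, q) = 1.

Use the convergent recurrence hₖ = aₖ·hₖ₋₁ + hₖ₋₂ (and likewise for the denominators kₖ):
a_0 = 6: 6/1
a_1 = 1: 7/1
a_2 = 6: 48/7
a_3 = 2: 103/15

103/15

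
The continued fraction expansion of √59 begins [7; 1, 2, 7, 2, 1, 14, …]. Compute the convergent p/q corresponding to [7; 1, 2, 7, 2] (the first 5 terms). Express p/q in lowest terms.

361/47

a_0 = 7: 7/1
a_1 = 1: 8/1
a_2 = 2: 23/3
a_3 = 7: 169/22
a_4 = 2: 361/47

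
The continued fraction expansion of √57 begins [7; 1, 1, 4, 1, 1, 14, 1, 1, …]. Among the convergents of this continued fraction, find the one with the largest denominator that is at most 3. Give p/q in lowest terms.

a_0 = 7: 7/1  (≤ bound)
a_1 = 1: 8/1  (≤ bound)
a_2 = 1: 15/2  (≤ bound)
a_3 = 4: 68/9  (> 3, stop)

15/2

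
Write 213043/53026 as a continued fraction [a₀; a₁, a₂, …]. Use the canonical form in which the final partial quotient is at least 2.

Repeatedly divide and take the remainder:
⌊213043/53026⌋ = 4, remainder 939
⌊53026/939⌋ = 56, remainder 442
⌊939/442⌋ = 2, remainder 55
⌊442/55⌋ = 8, remainder 2
⌊55/2⌋ = 27, remainder 1
⌊2/1⌋ = 2, remainder 0

[4; 56, 2, 8, 27, 2]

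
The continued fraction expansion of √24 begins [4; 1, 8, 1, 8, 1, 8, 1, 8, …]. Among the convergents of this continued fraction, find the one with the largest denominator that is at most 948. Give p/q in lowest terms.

List convergents until the denominator exceeds the bound:
a_0 = 4: 4/1  (≤ bound)
a_1 = 1: 5/1  (≤ bound)
a_2 = 8: 44/9  (≤ bound)
a_3 = 1: 49/10  (≤ bound)
a_4 = 8: 436/89  (≤ bound)
a_5 = 1: 485/99  (≤ bound)
a_6 = 8: 4316/881  (≤ bound)
a_7 = 1: 4801/980  (> 948, stop)

4316/881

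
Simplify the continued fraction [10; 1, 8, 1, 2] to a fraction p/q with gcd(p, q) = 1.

316/29

a_0 = 10: 10/1
a_1 = 1: 11/1
a_2 = 8: 98/9
a_3 = 1: 109/10
a_4 = 2: 316/29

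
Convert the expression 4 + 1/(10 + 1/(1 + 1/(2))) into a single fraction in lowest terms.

131/32

Collapse the nested fraction from the inside out:
Start with 2.
1 + 1/(2/1) = 1 + 1/2 = 3/2
10 + 1/(3/2) = 10 + 2/3 = 32/3
4 + 1/(32/3) = 4 + 3/32 = 131/32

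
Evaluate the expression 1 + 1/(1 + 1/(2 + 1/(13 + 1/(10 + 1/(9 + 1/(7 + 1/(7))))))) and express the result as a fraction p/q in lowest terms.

311825/186171

a_0 = 1: 1/1
a_1 = 1: 2/1
a_2 = 2: 5/3
a_3 = 13: 67/40
a_4 = 10: 675/403
a_5 = 9: 6142/3667
a_6 = 7: 43669/26072
a_7 = 7: 311825/186171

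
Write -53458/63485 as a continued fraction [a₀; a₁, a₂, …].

-53458 ÷ 63485 → quotient -1, remainder 10027
63485 ÷ 10027 → quotient 6, remainder 3323
10027 ÷ 3323 → quotient 3, remainder 58
3323 ÷ 58 → quotient 57, remainder 17
58 ÷ 17 → quotient 3, remainder 7
17 ÷ 7 → quotient 2, remainder 3
7 ÷ 3 → quotient 2, remainder 1
3 ÷ 1 → quotient 3, remainder 0

[-1; 6, 3, 57, 3, 2, 2, 3]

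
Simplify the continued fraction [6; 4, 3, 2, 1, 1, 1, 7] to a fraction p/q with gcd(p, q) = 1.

Use the convergent recurrence hₖ = aₖ·hₖ₋₁ + hₖ₋₂ (and likewise for the denominators kₖ):
a_0 = 6: 6/1
a_1 = 4: 25/4
a_2 = 3: 81/13
a_3 = 2: 187/30
a_4 = 1: 268/43
a_5 = 1: 455/73
a_6 = 1: 723/116
a_7 = 7: 5516/885

5516/885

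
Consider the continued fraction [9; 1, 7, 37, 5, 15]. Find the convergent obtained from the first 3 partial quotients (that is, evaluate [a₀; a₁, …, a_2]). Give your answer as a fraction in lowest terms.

79/8

Start with 7.
1 + 1/(7/1) = 1 + 1/7 = 8/7
9 + 1/(8/7) = 9 + 7/8 = 79/8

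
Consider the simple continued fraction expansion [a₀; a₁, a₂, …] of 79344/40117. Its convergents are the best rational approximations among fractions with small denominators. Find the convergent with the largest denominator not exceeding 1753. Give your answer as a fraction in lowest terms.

1159/586

List convergents until the denominator exceeds the bound:
a_0 = 1: 1/1  (≤ bound)
a_1 = 1: 2/1  (≤ bound)
a_2 = 44: 89/45  (≤ bound)
a_3 = 13: 1159/586  (≤ bound)
a_4 = 3: 3566/1803  (> 1753, stop)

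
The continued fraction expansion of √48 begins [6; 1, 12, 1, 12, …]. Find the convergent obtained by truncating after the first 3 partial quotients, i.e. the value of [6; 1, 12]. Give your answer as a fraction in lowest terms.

a_0 = 6: 6/1
a_1 = 1: 7/1
a_2 = 12: 90/13

90/13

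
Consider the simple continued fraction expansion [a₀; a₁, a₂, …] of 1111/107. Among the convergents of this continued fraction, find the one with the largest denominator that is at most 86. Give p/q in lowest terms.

a_0 = 10: 10/1  (≤ bound)
a_1 = 2: 21/2  (≤ bound)
a_2 = 1: 31/3  (≤ bound)
a_3 = 1: 52/5  (≤ bound)
a_4 = 1: 83/8  (≤ bound)
a_5 = 1: 135/13  (≤ bound)
a_6 = 3: 488/47  (≤ bound)
a_7 = 2: 1111/107  (> 86, stop)

488/47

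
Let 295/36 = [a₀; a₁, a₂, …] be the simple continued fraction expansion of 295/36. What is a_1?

5

295 = 8·36 + 7, so a_0 = 8
36 = 5·7 + 1, so a_1 = 5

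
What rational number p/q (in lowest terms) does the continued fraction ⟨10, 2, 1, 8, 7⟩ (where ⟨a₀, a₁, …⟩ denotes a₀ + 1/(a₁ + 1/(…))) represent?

1914/185

Collapse the nested fraction from the inside out:
Start with 7.
8 + 1/(7/1) = 8 + 1/7 = 57/7
1 + 1/(57/7) = 1 + 7/57 = 64/57
2 + 1/(64/57) = 2 + 57/64 = 185/64
10 + 1/(185/64) = 10 + 64/185 = 1914/185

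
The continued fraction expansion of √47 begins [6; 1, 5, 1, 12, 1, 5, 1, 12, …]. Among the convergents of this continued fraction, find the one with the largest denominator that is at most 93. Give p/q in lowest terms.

List convergents until the denominator exceeds the bound:
a_0 = 6: 6/1  (≤ bound)
a_1 = 1: 7/1  (≤ bound)
a_2 = 5: 41/6  (≤ bound)
a_3 = 1: 48/7  (≤ bound)
a_4 = 12: 617/90  (≤ bound)
a_5 = 1: 665/97  (> 93, stop)

617/90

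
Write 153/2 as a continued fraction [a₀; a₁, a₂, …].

[76; 2]

153 ÷ 2 → quotient 76, remainder 1
2 ÷ 1 → quotient 2, remainder 0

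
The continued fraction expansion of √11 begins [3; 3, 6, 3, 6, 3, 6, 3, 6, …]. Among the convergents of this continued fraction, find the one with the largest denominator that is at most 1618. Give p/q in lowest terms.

3970/1197

a_0 = 3: 3/1  (≤ bound)
a_1 = 3: 10/3  (≤ bound)
a_2 = 6: 63/19  (≤ bound)
a_3 = 3: 199/60  (≤ bound)
a_4 = 6: 1257/379  (≤ bound)
a_5 = 3: 3970/1197  (≤ bound)
a_6 = 6: 25077/7561  (> 1618, stop)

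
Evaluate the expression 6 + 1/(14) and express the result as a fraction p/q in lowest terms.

Compute successive convergents:
a_0 = 6: 6/1
a_1 = 14: 85/14

85/14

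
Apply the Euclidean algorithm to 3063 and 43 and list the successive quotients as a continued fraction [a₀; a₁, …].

[71; 4, 3, 3]

⌊3063/43⌋ = 71, remainder 10
⌊43/10⌋ = 4, remainder 3
⌊10/3⌋ = 3, remainder 1
⌊3/1⌋ = 3, remainder 0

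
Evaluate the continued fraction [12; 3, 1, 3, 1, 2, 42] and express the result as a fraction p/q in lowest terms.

27533/2245

Starting at the tail and folding back:
Start with 42.
2 + 1/(42/1) = 2 + 1/42 = 85/42
1 + 1/(85/42) = 1 + 42/85 = 127/85
3 + 1/(127/85) = 3 + 85/127 = 466/127
1 + 1/(466/127) = 1 + 127/466 = 593/466
3 + 1/(593/466) = 3 + 466/593 = 2245/593
12 + 1/(2245/593) = 12 + 593/2245 = 27533/2245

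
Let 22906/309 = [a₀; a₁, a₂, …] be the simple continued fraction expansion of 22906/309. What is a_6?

22906 ÷ 309 → quotient 74, remainder 40
309 ÷ 40 → quotient 7, remainder 29
40 ÷ 29 → quotient 1, remainder 11
29 ÷ 11 → quotient 2, remainder 7
11 ÷ 7 → quotient 1, remainder 4
7 ÷ 4 → quotient 1, remainder 3
4 ÷ 3 → quotient 1, remainder 1

1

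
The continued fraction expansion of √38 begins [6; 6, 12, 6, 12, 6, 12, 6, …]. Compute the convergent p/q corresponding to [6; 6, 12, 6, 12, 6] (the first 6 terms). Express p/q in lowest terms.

Compute successive convergents:
a_0 = 6: 6/1
a_1 = 6: 37/6
a_2 = 12: 450/73
a_3 = 6: 2737/444
a_4 = 12: 33294/5401
a_5 = 6: 202501/32850

202501/32850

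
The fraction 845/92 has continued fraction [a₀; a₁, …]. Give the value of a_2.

2

⌊845/92⌋ = 9, remainder 17
⌊92/17⌋ = 5, remainder 7
⌊17/7⌋ = 2, remainder 3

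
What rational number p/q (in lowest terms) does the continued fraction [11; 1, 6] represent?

Work from the innermost term outward:
Start with 6.
1 + 1/(6/1) = 1 + 1/6 = 7/6
11 + 1/(7/6) = 11 + 6/7 = 83/7

83/7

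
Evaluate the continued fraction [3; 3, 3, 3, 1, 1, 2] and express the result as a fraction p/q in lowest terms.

Start with 2.
1 + 1/(2/1) = 1 + 1/2 = 3/2
1 + 1/(3/2) = 1 + 2/3 = 5/3
3 + 1/(5/3) = 3 + 3/5 = 18/5
3 + 1/(18/5) = 3 + 5/18 = 59/18
3 + 1/(59/18) = 3 + 18/59 = 195/59
3 + 1/(195/59) = 3 + 59/195 = 644/195

644/195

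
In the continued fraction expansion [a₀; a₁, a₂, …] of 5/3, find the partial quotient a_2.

Repeatedly divide and take the remainder:
⌊5/3⌋ = 1, remainder 2
⌊3/2⌋ = 1, remainder 1
⌊2/1⌋ = 2, remainder 0

2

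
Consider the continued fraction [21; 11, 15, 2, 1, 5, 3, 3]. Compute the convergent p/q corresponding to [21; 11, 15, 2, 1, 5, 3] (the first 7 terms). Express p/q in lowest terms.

193462/9173

Start with 3.
5 + 1/(3/1) = 5 + 1/3 = 16/3
1 + 1/(16/3) = 1 + 3/16 = 19/16
2 + 1/(19/16) = 2 + 16/19 = 54/19
15 + 1/(54/19) = 15 + 19/54 = 829/54
11 + 1/(829/54) = 11 + 54/829 = 9173/829
21 + 1/(9173/829) = 21 + 829/9173 = 193462/9173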